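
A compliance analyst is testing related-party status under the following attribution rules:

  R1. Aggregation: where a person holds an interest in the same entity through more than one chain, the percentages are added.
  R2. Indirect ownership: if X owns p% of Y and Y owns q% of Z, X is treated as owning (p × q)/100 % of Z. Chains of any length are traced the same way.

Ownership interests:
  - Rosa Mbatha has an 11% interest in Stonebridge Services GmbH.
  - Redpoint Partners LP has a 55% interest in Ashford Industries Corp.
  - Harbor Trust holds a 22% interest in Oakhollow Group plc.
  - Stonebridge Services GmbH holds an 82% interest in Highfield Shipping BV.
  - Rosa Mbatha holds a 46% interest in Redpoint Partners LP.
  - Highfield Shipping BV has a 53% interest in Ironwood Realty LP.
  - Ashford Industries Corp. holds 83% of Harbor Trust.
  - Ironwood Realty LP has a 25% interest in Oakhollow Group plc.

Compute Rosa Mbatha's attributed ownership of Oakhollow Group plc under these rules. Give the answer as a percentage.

Chain via Redpoint Partners LP → Ashford Industries Corp. → Harbor Trust (R2): 46% × 55% × 83% × 22% = 4.61978% of Oakhollow Group plc.
Chain via Stonebridge Services GmbH → Highfield Shipping BV → Ironwood Realty LP (R2): 11% × 82% × 53% × 25% = 1.19515% of Oakhollow Group plc.
Aggregating (R1): 4.61978% + 1.19515% = 5.81493%.

5.81493%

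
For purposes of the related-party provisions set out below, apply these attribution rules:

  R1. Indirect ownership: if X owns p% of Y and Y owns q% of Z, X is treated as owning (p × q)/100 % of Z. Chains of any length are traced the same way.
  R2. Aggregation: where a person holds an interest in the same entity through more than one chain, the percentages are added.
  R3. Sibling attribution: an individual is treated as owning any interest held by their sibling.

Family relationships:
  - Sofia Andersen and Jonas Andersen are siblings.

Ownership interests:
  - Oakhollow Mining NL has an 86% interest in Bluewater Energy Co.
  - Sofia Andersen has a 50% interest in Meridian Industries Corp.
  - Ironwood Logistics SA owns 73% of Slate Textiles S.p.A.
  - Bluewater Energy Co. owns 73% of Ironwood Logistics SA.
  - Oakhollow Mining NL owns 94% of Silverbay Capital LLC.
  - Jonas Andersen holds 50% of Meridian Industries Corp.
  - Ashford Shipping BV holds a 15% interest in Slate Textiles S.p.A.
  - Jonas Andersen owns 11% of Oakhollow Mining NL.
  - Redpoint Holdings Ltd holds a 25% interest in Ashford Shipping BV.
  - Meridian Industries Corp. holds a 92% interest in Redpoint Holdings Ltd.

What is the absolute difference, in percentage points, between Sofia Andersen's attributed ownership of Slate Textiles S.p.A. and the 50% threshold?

41.508766

By sibling attribution (R3), Sofia Andersen is treated as also owning Jonas Andersen's interest in Meridian Industries Corp, giving 50% + 50% = 100%.
By sibling attribution (R3), Sofia Andersen is treated as owning Jonas Andersen's 11% interest in Oakhollow Mining NL.
Chain via Meridian Industries Corp. → Redpoint Holdings Ltd → Ashford Shipping BV (R1): 100% × 92% × 25% × 15% = 3.45% of Slate Textiles S.p.A.
Chain via Oakhollow Mining NL → Bluewater Energy Co. → Ironwood Logistics SA (R1): 11% × 86% × 73% × 73% = 5.041234% of Slate Textiles S.p.A.
Aggregating (R2): 3.45% + 5.041234% = 8.491234%.
8.491234% falls short of the 50% threshold by 41.508766 percentage points.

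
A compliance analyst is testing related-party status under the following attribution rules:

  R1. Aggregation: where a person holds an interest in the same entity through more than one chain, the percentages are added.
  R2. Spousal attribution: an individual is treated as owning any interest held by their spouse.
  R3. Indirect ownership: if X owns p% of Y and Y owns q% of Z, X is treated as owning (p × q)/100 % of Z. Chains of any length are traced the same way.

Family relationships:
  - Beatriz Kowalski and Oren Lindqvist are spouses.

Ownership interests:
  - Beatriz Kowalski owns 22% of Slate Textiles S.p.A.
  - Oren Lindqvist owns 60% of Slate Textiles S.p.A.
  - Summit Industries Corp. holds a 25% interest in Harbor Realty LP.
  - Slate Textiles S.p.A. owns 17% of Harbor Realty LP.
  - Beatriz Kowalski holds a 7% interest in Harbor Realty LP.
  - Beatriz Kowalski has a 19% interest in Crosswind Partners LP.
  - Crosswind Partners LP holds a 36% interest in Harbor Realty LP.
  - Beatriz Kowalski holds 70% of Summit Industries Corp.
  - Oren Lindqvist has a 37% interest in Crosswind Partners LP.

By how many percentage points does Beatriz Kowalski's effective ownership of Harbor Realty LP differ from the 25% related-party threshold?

By spousal attribution (R2), Beatriz Kowalski is treated as also owning Oren Lindqvist's interest in Crosswind Partners LP, giving 19% + 37% = 56%.
By spousal attribution (R2), Beatriz Kowalski is treated as also owning Oren Lindqvist's interest in Slate Textiles S.p.A, giving 22% + 60% = 82%.
Chain via Summit Industries Corp. (R3): 70% × 25% = 17.5% of Harbor Realty LP.
Chain via Crosswind Partners LP (R3): 56% × 36% = 20.16% of Harbor Realty LP.
Chain via Slate Textiles S.p.A. (R3): 82% × 17% = 13.94% of Harbor Realty LP.
Direct interest in Harbor Realty LP: 7%.
Aggregating (R1): 17.5% + 20.16% + 13.94% + 7% = 58.6%.
58.6% exceeds the 25% threshold by 33.6 percentage points.

33.6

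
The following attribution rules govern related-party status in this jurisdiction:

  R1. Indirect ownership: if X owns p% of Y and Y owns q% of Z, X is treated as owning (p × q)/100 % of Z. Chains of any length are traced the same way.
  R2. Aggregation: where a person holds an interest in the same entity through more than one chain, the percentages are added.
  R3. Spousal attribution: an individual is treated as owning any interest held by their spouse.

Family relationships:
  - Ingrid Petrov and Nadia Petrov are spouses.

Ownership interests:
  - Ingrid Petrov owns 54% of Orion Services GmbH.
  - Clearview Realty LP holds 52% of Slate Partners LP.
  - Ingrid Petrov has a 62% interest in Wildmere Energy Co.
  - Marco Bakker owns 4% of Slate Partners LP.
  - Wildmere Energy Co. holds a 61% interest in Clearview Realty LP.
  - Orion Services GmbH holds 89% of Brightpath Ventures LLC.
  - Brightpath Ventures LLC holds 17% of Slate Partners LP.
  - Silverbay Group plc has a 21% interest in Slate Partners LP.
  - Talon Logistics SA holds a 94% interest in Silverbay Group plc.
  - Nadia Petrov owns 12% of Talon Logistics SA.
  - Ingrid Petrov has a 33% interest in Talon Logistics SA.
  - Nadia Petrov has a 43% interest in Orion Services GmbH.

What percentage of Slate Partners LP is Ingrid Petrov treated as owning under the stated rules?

By spousal attribution (R3), Ingrid Petrov is treated as also owning Nadia Petrov's interest in Talon Logistics SA, giving 33% + 12% = 45%.
By spousal attribution (R3), Ingrid Petrov is treated as also owning Nadia Petrov's interest in Orion Services GmbH, giving 54% + 43% = 97%.
Chain via Talon Logistics SA → Silverbay Group plc (R1): 45% × 94% × 21% = 8.883% of Slate Partners LP.
Chain via Wildmere Energy Co. → Clearview Realty LP (R1): 62% × 61% × 52% = 19.6664% of Slate Partners LP.
Chain via Orion Services GmbH → Brightpath Ventures LLC (R1): 97% × 89% × 17% = 14.6761% of Slate Partners LP.
Aggregating (R2): 8.883% + 19.6664% + 14.6761% = 43.2255%.

43.2255%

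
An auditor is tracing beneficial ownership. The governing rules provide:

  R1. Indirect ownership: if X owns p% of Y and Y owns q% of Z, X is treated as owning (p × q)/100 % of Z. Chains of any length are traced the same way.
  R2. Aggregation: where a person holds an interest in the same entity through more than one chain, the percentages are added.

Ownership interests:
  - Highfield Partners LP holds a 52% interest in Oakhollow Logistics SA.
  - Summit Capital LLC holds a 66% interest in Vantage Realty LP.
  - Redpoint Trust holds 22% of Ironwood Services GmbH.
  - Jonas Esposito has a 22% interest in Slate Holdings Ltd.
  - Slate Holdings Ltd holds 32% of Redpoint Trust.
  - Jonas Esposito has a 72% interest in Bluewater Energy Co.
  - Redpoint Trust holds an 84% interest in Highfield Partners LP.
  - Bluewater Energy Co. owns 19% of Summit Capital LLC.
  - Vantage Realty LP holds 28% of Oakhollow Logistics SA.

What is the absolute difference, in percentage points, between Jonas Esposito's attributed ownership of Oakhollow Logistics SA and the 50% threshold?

Chain via Slate Holdings Ltd → Redpoint Trust → Highfield Partners LP (R1): 22% × 32% × 84% × 52% = 3.075072% of Oakhollow Logistics SA.
Chain via Bluewater Energy Co. → Summit Capital LLC → Vantage Realty LP (R1): 72% × 19% × 66% × 28% = 2.528064% of Oakhollow Logistics SA.
Aggregating (R2): 3.075072% + 2.528064% = 5.603136%.
5.603136% falls short of the 50% threshold by 44.396864 percentage points.

44.396864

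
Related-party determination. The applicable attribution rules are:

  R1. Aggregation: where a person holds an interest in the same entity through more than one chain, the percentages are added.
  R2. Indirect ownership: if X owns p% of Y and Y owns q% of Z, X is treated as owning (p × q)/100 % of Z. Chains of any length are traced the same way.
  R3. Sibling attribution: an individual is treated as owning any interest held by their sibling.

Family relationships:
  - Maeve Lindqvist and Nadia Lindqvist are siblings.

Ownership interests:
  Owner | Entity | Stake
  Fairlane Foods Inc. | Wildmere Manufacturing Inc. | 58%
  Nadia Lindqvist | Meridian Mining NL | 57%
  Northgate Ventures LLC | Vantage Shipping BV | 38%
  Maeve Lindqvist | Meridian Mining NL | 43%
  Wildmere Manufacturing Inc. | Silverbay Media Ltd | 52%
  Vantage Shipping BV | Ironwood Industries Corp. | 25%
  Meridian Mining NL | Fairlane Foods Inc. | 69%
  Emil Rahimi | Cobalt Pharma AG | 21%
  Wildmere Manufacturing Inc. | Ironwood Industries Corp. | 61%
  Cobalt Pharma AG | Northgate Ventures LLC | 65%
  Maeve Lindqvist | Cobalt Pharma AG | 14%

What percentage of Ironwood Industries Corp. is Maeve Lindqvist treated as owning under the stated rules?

25.2767%

By sibling attribution (R3), Maeve Lindqvist is treated as also owning Nadia Lindqvist's interest in Meridian Mining NL, giving 43% + 57% = 100%.
Chain via Cobalt Pharma AG → Northgate Ventures LLC → Vantage Shipping BV (R2): 14% × 65% × 38% × 25% = 0.8645% of Ironwood Industries Corp.
Chain via Meridian Mining NL → Fairlane Foods Inc. → Wildmere Manufacturing Inc. (R2): 100% × 69% × 58% × 61% = 24.4122% of Ironwood Industries Corp.
Aggregating (R1): 0.8645% + 24.4122% = 25.2767%.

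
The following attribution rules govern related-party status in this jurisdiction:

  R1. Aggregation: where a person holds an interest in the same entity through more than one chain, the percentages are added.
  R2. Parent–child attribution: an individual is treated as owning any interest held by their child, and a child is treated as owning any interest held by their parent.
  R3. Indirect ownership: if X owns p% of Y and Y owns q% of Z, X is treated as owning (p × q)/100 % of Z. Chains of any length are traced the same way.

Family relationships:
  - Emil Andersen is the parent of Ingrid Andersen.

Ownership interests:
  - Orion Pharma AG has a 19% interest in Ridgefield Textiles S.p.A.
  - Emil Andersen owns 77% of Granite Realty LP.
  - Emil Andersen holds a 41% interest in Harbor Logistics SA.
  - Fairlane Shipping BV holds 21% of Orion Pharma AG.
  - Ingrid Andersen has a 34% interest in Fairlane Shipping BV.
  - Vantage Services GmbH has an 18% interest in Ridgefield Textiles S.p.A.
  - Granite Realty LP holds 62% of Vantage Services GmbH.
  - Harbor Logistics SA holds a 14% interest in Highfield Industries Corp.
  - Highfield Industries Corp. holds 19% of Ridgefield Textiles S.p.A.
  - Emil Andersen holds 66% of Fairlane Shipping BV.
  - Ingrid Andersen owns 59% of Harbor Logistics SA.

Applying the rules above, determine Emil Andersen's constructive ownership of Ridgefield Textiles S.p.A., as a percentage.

15.2432%

By parent–child attribution (R2), Emil Andersen is treated as also owning Ingrid Andersen's interest in Fairlane Shipping BV, giving 66% + 34% = 100%.
By parent–child attribution (R2), Emil Andersen is treated as also owning Ingrid Andersen's interest in Harbor Logistics SA, giving 41% + 59% = 100%.
Chain via Granite Realty LP → Vantage Services GmbH (R3): 77% × 62% × 18% = 8.5932% of Ridgefield Textiles S.p.A.
Chain via Fairlane Shipping BV → Orion Pharma AG (R3): 100% × 21% × 19% = 3.99% of Ridgefield Textiles S.p.A.
Chain via Harbor Logistics SA → Highfield Industries Corp. (R3): 100% × 14% × 19% = 2.66% of Ridgefield Textiles S.p.A.
Aggregating (R1): 8.5932% + 3.99% + 2.66% = 15.2432%.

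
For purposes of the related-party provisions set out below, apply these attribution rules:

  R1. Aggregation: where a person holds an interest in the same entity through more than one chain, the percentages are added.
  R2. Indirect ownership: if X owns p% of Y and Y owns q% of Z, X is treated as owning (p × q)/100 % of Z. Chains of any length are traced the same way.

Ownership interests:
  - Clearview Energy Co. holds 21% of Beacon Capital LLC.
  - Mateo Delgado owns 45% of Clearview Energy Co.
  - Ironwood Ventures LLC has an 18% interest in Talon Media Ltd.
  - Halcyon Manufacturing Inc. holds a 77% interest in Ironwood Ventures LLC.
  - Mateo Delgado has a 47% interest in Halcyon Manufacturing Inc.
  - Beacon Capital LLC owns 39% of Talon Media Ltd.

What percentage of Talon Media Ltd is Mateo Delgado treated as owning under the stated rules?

10.1997%

Chain via Halcyon Manufacturing Inc. → Ironwood Ventures LLC (R2): 47% × 77% × 18% = 6.5142% of Talon Media Ltd.
Chain via Clearview Energy Co. → Beacon Capital LLC (R2): 45% × 21% × 39% = 3.6855% of Talon Media Ltd.
Aggregating (R1): 6.5142% + 3.6855% = 10.1997%.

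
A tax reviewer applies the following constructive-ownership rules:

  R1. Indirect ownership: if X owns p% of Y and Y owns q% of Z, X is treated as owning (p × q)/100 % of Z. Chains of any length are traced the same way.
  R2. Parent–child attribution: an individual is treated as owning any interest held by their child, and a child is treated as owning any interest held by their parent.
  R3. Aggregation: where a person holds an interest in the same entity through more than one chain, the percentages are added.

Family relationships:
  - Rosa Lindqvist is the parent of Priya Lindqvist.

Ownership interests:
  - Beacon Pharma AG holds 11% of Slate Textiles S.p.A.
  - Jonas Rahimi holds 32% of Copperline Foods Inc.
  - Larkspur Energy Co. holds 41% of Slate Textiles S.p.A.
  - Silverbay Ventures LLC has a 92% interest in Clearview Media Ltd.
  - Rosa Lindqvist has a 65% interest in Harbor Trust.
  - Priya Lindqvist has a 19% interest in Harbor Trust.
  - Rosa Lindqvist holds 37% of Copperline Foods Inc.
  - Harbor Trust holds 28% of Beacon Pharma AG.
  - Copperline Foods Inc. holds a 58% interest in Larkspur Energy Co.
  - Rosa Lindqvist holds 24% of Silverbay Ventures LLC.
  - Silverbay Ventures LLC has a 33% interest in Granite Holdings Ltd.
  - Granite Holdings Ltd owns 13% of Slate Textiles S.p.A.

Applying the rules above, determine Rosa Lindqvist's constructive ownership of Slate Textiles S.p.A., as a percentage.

12.4154%

By parent–child attribution (R2), Rosa Lindqvist is treated as also owning Priya Lindqvist's interest in Harbor Trust, giving 65% + 19% = 84%.
Chain via Harbor Trust → Beacon Pharma AG (R1): 84% × 28% × 11% = 2.5872% of Slate Textiles S.p.A.
Chain via Silverbay Ventures LLC → Granite Holdings Ltd (R1): 24% × 33% × 13% = 1.0296% of Slate Textiles S.p.A.
Chain via Copperline Foods Inc. → Larkspur Energy Co. (R1): 37% × 58% × 41% = 8.7986% of Slate Textiles S.p.A.
Aggregating (R3): 2.5872% + 1.0296% + 8.7986% = 12.4154%.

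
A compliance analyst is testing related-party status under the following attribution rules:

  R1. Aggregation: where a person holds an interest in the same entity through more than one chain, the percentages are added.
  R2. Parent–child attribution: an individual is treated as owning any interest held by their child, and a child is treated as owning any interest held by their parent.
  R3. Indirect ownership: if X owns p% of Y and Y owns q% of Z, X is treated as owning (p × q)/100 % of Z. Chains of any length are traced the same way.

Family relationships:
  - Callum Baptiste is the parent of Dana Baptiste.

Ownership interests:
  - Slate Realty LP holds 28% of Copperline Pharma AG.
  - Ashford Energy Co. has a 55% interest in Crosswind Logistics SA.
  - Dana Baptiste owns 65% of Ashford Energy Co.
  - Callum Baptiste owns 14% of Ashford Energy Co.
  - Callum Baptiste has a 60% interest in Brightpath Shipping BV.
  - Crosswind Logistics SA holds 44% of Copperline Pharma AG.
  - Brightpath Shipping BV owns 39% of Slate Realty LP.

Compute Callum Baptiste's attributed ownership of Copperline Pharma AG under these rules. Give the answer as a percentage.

25.67%

By parent–child attribution (R2), Callum Baptiste is treated as also owning Dana Baptiste's interest in Ashford Energy Co, giving 14% + 65% = 79%.
Chain via Ashford Energy Co. → Crosswind Logistics SA (R3): 79% × 55% × 44% = 19.118% of Copperline Pharma AG.
Chain via Brightpath Shipping BV → Slate Realty LP (R3): 60% × 39% × 28% = 6.552% of Copperline Pharma AG.
Aggregating (R1): 19.118% + 6.552% = 25.67%.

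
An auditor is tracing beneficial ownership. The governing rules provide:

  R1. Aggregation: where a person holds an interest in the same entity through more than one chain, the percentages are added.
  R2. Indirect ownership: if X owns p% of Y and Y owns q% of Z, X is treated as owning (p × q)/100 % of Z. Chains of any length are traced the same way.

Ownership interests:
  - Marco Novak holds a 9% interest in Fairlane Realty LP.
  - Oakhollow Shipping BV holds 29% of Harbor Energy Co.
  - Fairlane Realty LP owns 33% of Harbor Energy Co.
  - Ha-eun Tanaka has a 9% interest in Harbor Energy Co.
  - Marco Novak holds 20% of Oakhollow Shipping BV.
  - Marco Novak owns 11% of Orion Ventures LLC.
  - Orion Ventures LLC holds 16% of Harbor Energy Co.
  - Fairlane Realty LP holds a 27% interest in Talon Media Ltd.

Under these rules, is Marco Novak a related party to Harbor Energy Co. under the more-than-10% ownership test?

Chain via Fairlane Realty LP (R2): 9% × 33% = 2.97% of Harbor Energy Co.
Chain via Oakhollow Shipping BV (R2): 20% × 29% = 5.8% of Harbor Energy Co.
Chain via Orion Ventures LLC (R2): 11% × 16% = 1.76% of Harbor Energy Co.
Aggregating (R1): 2.97% + 5.8% + 1.76% = 10.53%.
10.53% exceeds the 10% threshold, so Marco is a related party to Harbor Energy Co.

Yes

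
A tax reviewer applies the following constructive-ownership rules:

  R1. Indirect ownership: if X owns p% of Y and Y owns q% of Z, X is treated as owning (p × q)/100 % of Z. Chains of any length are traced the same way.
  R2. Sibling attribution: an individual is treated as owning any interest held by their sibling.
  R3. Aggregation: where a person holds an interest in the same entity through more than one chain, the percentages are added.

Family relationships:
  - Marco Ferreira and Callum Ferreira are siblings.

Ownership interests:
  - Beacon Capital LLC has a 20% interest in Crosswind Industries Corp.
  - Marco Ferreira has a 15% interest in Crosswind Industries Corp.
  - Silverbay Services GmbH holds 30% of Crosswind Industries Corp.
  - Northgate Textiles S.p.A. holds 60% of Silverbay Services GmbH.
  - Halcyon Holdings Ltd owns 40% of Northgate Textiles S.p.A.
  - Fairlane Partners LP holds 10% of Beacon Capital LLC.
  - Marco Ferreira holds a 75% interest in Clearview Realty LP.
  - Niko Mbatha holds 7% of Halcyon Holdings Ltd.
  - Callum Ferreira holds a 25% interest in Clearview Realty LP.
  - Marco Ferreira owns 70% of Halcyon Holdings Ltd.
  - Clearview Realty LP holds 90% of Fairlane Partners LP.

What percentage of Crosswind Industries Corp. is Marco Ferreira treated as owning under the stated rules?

By sibling attribution (R2), Marco Ferreira is treated as also owning Callum Ferreira's interest in Clearview Realty LP, giving 75% + 25% = 100%.
Chain via Clearview Realty LP → Fairlane Partners LP → Beacon Capital LLC (R1): 100% × 90% × 10% × 20% = 1.8% of Crosswind Industries Corp.
Chain via Halcyon Holdings Ltd → Northgate Textiles S.p.A. → Silverbay Services GmbH (R1): 70% × 40% × 60% × 30% = 5.04% of Crosswind Industries Corp.
Direct interest in Crosswind Industries Corp: 15%.
Aggregating (R3): 1.8% + 5.04% + 15% = 21.84%.

21.84%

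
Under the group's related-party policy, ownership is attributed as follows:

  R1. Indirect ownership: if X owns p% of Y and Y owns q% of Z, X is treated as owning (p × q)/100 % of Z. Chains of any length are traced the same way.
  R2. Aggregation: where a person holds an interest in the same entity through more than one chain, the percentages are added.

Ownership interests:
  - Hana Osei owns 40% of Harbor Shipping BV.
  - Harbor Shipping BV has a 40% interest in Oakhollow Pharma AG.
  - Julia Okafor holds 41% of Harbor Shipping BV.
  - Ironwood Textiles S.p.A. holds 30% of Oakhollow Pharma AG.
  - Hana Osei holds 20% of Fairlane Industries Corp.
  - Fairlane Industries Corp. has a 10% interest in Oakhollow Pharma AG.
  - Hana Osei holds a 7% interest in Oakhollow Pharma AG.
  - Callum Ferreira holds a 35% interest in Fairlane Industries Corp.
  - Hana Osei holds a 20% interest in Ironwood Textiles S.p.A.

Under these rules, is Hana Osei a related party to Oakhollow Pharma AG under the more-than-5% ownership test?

Chain via Ironwood Textiles S.p.A. (R1): 20% × 30% = 6% of Oakhollow Pharma AG.
Chain via Harbor Shipping BV (R1): 40% × 40% = 16% of Oakhollow Pharma AG.
Chain via Fairlane Industries Corp. (R1): 20% × 10% = 2% of Oakhollow Pharma AG.
Direct interest in Oakhollow Pharma AG: 7%.
Aggregating (R2): 6% + 16% + 2% + 7% = 31%.
31% exceeds the 5% threshold, so Hana is a related party to Oakhollow Pharma AG.

Yes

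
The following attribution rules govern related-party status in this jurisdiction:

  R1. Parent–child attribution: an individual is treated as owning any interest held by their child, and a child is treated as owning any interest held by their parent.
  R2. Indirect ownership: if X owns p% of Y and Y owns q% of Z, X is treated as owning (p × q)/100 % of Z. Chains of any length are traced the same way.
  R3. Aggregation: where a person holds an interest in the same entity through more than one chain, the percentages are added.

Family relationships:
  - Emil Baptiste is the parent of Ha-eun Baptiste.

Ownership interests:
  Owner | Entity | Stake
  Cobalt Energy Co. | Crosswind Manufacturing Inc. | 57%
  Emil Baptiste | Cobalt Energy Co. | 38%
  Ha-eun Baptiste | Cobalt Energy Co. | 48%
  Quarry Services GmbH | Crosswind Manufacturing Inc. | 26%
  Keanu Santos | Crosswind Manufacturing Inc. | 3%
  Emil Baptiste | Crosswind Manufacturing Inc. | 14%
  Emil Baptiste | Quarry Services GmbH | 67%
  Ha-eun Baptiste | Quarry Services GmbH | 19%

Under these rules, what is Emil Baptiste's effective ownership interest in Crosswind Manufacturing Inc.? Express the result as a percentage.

By parent–child attribution (R1), Emil Baptiste is treated as also owning Ha-eun Baptiste's interest in Cobalt Energy Co, giving 38% + 48% = 86%.
By parent–child attribution (R1), Emil Baptiste is treated as also owning Ha-eun Baptiste's interest in Quarry Services GmbH, giving 67% + 19% = 86%.
Chain via Cobalt Energy Co. (R2): 86% × 57% = 49.02% of Crosswind Manufacturing Inc.
Chain via Quarry Services GmbH (R2): 86% × 26% = 22.36% of Crosswind Manufacturing Inc.
Direct interest in Crosswind Manufacturing Inc: 14%.
Aggregating (R3): 49.02% + 22.36% + 14% = 85.38%.

85.38%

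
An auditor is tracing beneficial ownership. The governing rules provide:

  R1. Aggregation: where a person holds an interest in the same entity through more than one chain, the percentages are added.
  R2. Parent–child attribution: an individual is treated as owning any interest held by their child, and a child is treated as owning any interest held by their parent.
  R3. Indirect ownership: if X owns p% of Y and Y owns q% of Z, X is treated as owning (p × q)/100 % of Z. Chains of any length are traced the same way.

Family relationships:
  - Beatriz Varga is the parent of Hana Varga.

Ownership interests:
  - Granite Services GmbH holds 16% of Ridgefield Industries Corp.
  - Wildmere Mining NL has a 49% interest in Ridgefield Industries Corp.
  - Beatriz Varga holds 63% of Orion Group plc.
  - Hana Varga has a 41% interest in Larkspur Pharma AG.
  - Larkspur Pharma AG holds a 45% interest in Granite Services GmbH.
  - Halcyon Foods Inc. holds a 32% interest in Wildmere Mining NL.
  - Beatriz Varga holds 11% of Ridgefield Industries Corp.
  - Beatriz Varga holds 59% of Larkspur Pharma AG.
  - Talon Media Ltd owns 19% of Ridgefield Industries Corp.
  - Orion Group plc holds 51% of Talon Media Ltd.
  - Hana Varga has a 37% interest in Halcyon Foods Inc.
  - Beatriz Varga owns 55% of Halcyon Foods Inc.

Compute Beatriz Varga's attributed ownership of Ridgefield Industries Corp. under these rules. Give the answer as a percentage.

By parent–child attribution (R2), Beatriz Varga is treated as also owning Hana Varga's interest in Halcyon Foods Inc, giving 55% + 37% = 92%.
By parent–child attribution (R2), Beatriz Varga is treated as also owning Hana Varga's interest in Larkspur Pharma AG, giving 59% + 41% = 100%.
Chain via Orion Group plc → Talon Media Ltd (R3): 63% × 51% × 19% = 6.1047% of Ridgefield Industries Corp.
Chain via Halcyon Foods Inc. → Wildmere Mining NL (R3): 92% × 32% × 49% = 14.4256% of Ridgefield Industries Corp.
Chain via Larkspur Pharma AG → Granite Services GmbH (R3): 100% × 45% × 16% = 7.2% of Ridgefield Industries Corp.
Direct interest in Ridgefield Industries Corp: 11%.
Aggregating (R1): 6.1047% + 14.4256% + 7.2% + 11% = 38.7303%.

38.7303%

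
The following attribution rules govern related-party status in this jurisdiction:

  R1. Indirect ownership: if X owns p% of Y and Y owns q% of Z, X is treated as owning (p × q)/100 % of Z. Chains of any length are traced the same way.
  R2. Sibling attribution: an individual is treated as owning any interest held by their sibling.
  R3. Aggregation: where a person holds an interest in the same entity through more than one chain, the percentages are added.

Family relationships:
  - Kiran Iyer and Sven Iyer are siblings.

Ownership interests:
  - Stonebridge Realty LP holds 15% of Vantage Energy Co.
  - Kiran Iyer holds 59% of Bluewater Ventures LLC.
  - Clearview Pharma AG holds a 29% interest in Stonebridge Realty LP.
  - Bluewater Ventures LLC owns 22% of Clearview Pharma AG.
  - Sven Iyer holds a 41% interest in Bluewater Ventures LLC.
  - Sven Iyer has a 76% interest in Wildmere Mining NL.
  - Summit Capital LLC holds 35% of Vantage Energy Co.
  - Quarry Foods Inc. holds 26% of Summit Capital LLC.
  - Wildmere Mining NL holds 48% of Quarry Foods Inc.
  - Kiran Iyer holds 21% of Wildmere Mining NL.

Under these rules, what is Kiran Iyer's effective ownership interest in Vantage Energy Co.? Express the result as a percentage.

By sibling attribution (R2), Kiran Iyer is treated as also owning Sven Iyer's interest in Wildmere Mining NL, giving 21% + 76% = 97%.
By sibling attribution (R2), Kiran Iyer is treated as also owning Sven Iyer's interest in Bluewater Ventures LLC, giving 59% + 41% = 100%.
Chain via Wildmere Mining NL → Quarry Foods Inc. → Summit Capital LLC (R1): 97% × 48% × 26% × 35% = 4.23696% of Vantage Energy Co.
Chain via Bluewater Ventures LLC → Clearview Pharma AG → Stonebridge Realty LP (R1): 100% × 22% × 29% × 15% = 0.957% of Vantage Energy Co.
Aggregating (R3): 4.23696% + 0.957% = 5.19396%.

5.19396%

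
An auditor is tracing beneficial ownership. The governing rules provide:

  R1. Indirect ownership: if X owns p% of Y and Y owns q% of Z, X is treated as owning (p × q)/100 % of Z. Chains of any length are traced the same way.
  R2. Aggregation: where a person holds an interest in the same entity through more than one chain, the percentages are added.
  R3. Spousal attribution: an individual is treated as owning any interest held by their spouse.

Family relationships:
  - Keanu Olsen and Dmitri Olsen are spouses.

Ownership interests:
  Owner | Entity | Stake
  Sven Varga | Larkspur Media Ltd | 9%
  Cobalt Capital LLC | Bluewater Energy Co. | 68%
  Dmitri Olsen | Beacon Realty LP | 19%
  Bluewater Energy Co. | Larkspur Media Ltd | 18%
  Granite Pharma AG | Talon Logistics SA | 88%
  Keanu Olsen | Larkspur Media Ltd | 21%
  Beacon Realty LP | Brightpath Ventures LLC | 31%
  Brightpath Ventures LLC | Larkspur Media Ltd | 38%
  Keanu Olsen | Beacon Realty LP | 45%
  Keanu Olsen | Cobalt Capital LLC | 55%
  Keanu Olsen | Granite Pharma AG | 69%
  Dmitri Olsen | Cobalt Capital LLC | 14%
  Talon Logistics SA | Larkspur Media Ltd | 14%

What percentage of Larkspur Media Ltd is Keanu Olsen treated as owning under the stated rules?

By spousal attribution (R3), Keanu Olsen is treated as also owning Dmitri Olsen's interest in Cobalt Capital LLC, giving 55% + 14% = 69%.
By spousal attribution (R3), Keanu Olsen is treated as also owning Dmitri Olsen's interest in Beacon Realty LP, giving 45% + 19% = 64%.
Chain via Cobalt Capital LLC → Bluewater Energy Co. (R1): 69% × 68% × 18% = 8.4456% of Larkspur Media Ltd.
Chain via Granite Pharma AG → Talon Logistics SA (R1): 69% × 88% × 14% = 8.5008% of Larkspur Media Ltd.
Chain via Beacon Realty LP → Brightpath Ventures LLC (R1): 64% × 31% × 38% = 7.5392% of Larkspur Media Ltd.
Direct interest in Larkspur Media Ltd: 21%.
Aggregating (R2): 8.4456% + 8.5008% + 7.5392% + 21% = 45.4856%.

45.4856%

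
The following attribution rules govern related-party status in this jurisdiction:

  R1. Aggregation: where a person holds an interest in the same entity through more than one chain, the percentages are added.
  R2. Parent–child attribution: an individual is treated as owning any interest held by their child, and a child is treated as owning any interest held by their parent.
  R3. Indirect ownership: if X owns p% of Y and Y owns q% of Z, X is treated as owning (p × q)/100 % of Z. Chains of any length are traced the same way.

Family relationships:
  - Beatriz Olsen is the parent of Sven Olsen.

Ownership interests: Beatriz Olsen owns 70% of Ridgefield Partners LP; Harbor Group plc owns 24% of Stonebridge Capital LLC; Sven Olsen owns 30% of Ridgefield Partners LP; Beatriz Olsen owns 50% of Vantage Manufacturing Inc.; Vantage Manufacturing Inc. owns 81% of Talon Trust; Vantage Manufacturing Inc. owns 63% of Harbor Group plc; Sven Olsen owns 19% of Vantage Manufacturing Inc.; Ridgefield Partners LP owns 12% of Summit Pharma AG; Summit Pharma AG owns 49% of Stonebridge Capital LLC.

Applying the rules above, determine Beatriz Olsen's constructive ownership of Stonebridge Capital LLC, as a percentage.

16.3128%

By parent–child attribution (R2), Beatriz Olsen is treated as also owning Sven Olsen's interest in Ridgefield Partners LP, giving 70% + 30% = 100%.
By parent–child attribution (R2), Beatriz Olsen is treated as also owning Sven Olsen's interest in Vantage Manufacturing Inc, giving 50% + 19% = 69%.
Chain via Ridgefield Partners LP → Summit Pharma AG (R3): 100% × 12% × 49% = 5.88% of Stonebridge Capital LLC.
Chain via Vantage Manufacturing Inc. → Harbor Group plc (R3): 69% × 63% × 24% = 10.4328% of Stonebridge Capital LLC.
Aggregating (R1): 5.88% + 10.4328% = 16.3128%.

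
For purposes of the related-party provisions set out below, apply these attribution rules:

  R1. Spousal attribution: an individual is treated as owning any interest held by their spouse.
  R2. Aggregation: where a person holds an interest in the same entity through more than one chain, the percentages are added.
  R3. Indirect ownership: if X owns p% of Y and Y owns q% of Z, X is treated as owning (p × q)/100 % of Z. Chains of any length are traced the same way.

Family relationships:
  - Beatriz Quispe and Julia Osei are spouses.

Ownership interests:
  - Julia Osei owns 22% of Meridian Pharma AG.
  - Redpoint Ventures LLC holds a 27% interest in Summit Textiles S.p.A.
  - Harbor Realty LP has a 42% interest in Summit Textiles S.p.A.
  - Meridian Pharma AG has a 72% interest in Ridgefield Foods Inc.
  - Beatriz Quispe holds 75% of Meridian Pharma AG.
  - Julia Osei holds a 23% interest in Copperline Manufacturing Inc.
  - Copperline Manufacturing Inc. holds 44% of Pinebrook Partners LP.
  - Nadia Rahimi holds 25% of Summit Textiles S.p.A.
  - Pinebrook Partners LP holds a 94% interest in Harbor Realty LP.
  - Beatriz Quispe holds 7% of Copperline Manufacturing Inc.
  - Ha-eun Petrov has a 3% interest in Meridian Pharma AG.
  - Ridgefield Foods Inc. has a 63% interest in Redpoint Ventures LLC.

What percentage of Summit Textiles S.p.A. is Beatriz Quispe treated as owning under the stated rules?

By spousal attribution (R1), Beatriz Quispe is treated as also owning Julia Osei's interest in Copperline Manufacturing Inc, giving 7% + 23% = 30%.
By spousal attribution (R1), Beatriz Quispe is treated as also owning Julia Osei's interest in Meridian Pharma AG, giving 75% + 22% = 97%.
Chain via Copperline Manufacturing Inc. → Pinebrook Partners LP → Harbor Realty LP (R3): 30% × 44% × 94% × 42% = 5.21136% of Summit Textiles S.p.A.
Chain via Meridian Pharma AG → Ridgefield Foods Inc. → Redpoint Ventures LLC (R3): 97% × 72% × 63% × 27% = 11.879784% of Summit Textiles S.p.A.
Aggregating (R2): 5.21136% + 11.879784% = 17.091144%.

17.091144%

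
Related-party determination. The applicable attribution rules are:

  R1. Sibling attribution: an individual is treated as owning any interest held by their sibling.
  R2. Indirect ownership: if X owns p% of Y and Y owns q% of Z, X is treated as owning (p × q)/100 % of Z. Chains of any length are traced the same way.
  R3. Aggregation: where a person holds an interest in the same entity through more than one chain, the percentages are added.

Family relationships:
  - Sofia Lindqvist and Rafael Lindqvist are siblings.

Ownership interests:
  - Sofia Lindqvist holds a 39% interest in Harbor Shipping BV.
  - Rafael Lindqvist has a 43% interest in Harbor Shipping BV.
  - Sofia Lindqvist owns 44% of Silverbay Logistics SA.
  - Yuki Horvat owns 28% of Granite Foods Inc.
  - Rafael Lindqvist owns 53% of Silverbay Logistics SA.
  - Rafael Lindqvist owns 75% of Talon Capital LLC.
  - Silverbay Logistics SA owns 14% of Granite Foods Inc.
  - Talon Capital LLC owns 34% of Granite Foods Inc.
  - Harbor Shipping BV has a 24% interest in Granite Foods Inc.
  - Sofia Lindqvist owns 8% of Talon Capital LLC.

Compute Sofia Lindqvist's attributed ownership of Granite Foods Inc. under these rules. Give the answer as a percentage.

61.48%

By sibling attribution (R1), Sofia Lindqvist is treated as also owning Rafael Lindqvist's interest in Harbor Shipping BV, giving 39% + 43% = 82%.
By sibling attribution (R1), Sofia Lindqvist is treated as also owning Rafael Lindqvist's interest in Talon Capital LLC, giving 8% + 75% = 83%.
By sibling attribution (R1), Sofia Lindqvist is treated as also owning Rafael Lindqvist's interest in Silverbay Logistics SA, giving 44% + 53% = 97%.
Chain via Harbor Shipping BV (R2): 82% × 24% = 19.68% of Granite Foods Inc.
Chain via Talon Capital LLC (R2): 83% × 34% = 28.22% of Granite Foods Inc.
Chain via Silverbay Logistics SA (R2): 97% × 14% = 13.58% of Granite Foods Inc.
Aggregating (R3): 19.68% + 28.22% + 13.58% = 61.48%.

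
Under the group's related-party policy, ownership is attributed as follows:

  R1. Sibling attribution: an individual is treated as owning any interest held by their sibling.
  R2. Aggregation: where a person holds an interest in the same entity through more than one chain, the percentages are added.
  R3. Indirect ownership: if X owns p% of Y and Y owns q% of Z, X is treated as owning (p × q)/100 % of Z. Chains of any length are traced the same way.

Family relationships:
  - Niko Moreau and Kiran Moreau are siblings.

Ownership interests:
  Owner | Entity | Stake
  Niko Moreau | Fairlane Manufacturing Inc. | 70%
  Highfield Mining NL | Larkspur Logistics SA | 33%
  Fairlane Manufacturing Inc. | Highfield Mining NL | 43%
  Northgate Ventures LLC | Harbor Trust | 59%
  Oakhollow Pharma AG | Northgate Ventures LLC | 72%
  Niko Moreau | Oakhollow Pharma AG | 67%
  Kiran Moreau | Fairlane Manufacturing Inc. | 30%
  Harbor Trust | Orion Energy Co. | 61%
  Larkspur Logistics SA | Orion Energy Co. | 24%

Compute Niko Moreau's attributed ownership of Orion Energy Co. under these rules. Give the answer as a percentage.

20.767176%

By sibling attribution (R1), Niko Moreau is treated as also owning Kiran Moreau's interest in Fairlane Manufacturing Inc, giving 70% + 30% = 100%.
Chain via Fairlane Manufacturing Inc. → Highfield Mining NL → Larkspur Logistics SA (R3): 100% × 43% × 33% × 24% = 3.4056% of Orion Energy Co.
Chain via Oakhollow Pharma AG → Northgate Ventures LLC → Harbor Trust (R3): 67% × 72% × 59% × 61% = 17.361576% of Orion Energy Co.
Aggregating (R2): 3.4056% + 17.361576% = 20.767176%.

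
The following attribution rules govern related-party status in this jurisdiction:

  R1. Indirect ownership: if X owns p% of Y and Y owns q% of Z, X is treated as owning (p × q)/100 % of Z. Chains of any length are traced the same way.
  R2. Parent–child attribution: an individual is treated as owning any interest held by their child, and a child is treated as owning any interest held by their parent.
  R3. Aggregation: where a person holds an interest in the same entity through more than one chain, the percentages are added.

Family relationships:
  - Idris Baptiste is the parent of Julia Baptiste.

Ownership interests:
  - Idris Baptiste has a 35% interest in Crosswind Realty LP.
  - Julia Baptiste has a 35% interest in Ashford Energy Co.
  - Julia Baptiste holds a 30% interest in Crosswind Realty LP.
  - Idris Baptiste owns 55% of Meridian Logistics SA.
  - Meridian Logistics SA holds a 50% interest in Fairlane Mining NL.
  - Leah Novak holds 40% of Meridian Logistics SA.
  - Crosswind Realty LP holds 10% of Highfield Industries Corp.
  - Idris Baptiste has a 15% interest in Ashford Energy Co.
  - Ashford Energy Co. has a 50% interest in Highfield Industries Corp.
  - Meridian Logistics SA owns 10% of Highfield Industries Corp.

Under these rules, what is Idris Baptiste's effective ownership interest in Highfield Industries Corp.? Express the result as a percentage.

By parent–child attribution (R2), Idris Baptiste is treated as also owning Julia Baptiste's interest in Ashford Energy Co, giving 15% + 35% = 50%.
By parent–child attribution (R2), Idris Baptiste is treated as also owning Julia Baptiste's interest in Crosswind Realty LP, giving 35% + 30% = 65%.
Chain via Meridian Logistics SA (R1): 55% × 10% = 5.5% of Highfield Industries Corp.
Chain via Ashford Energy Co. (R1): 50% × 50% = 25% of Highfield Industries Corp.
Chain via Crosswind Realty LP (R1): 65% × 10% = 6.5% of Highfield Industries Corp.
Aggregating (R3): 5.5% + 25% + 6.5% = 37%.

37%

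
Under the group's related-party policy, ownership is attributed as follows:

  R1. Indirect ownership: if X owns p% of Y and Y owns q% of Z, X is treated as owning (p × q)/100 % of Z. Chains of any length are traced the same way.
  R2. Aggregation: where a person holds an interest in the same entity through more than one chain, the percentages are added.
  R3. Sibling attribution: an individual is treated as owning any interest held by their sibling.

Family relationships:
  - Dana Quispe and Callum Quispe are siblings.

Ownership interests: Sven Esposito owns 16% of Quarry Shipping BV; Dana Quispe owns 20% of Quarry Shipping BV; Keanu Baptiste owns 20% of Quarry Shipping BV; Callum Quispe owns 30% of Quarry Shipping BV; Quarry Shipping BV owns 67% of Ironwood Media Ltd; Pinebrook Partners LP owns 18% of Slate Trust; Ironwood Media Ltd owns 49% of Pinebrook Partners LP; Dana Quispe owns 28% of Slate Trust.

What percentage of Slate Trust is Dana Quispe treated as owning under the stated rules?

30.9547%

By sibling attribution (R3), Dana Quispe is treated as also owning Callum Quispe's interest in Quarry Shipping BV, giving 20% + 30% = 50%.
Chain via Quarry Shipping BV → Ironwood Media Ltd → Pinebrook Partners LP (R1): 50% × 67% × 49% × 18% = 2.9547% of Slate Trust.
Direct interest in Slate Trust: 28%.
Aggregating (R2): 2.9547% + 28% = 30.9547%.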